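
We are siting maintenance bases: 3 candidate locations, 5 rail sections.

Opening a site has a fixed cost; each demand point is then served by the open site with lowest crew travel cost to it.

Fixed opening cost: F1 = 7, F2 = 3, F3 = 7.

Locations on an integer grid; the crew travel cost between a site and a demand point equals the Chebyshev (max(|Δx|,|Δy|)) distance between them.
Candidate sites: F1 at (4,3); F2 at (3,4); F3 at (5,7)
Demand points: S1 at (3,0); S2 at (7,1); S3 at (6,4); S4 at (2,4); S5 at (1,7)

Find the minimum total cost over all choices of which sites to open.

18

Open {F2}: assign each demand point to its cheapest open site.
  S1→F2 4, S2→F2 4, S3→F2 3, S4→F2 1, S5→F2 3
  crew travel cost 15, fixed 3 → total 18.
Compare {F1}: crew travel cost 14 + fixed 7 = 21.
Compare {F1, F2}: crew travel cost 12 + fixed 10 = 22.
Compare {F2, F3}: crew travel cost 15 + fixed 10 = 25.
All other subsets cost ≥ 21. Minimum total cost: 18.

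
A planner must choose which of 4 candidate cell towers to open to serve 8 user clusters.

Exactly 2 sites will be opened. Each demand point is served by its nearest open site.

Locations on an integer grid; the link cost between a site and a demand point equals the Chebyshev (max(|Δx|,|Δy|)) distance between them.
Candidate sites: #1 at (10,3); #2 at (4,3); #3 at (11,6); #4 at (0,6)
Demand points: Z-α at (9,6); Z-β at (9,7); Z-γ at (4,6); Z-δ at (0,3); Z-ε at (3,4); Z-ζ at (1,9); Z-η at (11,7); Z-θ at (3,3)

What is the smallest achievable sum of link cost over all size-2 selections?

Open {#2, #3}.
  Z-α→#3 2, Z-β→#3 2, Z-γ→#2 3, Z-δ→#2 4, Z-ε→#2 1, Z-ζ→#2 6, Z-η→#3 1, Z-θ→#2 1  ⇒ total 20.
Compare {#3, #4}: total 21.
Compare {#1, #2}: total 26.
No size-2 selection does better; minimum is 20.

20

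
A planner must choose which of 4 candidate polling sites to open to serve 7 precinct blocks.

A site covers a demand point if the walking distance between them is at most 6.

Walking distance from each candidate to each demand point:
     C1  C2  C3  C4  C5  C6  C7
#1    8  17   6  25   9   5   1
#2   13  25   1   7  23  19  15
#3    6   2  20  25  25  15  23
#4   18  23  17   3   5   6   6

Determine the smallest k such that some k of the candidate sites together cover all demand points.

3

Coverage sets (demand points within 6 of each site):
  #1: {C3, C6, C7}
  #2: {C3}
  #3: {C1, C2}
  #4: {C4, C5, C6, C7}
No 2 sites suffice: every size-2 union leaves at least one demand point uncovered.
But {#1, #3, #4} covers everything, so the minimum is 3.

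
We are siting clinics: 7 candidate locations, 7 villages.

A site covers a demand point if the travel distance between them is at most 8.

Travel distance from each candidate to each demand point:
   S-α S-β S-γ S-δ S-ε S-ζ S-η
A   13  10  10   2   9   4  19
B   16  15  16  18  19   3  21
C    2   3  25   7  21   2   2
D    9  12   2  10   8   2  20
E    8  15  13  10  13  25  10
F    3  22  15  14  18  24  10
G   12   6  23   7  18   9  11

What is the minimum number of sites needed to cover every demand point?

2

Coverage sets (demand points within 8 of each site):
  A: {S-δ, S-ζ}
  B: {S-ζ}
  C: {S-α, S-β, S-δ, S-ζ, S-η}
  D: {S-γ, S-ε, S-ζ}
  E: {S-α}
  F: {S-α}
  G: {S-β, S-δ}
No single site covers all 7 demand points.
But {C, D} covers everything, so the minimum is 2.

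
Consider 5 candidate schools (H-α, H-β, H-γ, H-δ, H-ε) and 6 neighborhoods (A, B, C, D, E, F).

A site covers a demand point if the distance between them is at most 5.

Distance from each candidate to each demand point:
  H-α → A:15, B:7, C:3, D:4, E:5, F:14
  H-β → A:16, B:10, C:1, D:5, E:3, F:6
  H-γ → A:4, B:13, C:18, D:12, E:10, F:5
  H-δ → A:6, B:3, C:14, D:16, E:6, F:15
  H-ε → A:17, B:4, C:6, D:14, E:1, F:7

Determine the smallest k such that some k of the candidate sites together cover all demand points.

Coverage sets (demand points within 5 of each site):
  H-α: {C, D, E}
  H-β: {C, D, E}
  H-γ: {A, F}
  H-δ: {B}
  H-ε: {B, E}
No 2 sites suffice: every size-2 union leaves at least one demand point uncovered.
But {H-α, H-γ, H-δ} covers everything, so the minimum is 3.

3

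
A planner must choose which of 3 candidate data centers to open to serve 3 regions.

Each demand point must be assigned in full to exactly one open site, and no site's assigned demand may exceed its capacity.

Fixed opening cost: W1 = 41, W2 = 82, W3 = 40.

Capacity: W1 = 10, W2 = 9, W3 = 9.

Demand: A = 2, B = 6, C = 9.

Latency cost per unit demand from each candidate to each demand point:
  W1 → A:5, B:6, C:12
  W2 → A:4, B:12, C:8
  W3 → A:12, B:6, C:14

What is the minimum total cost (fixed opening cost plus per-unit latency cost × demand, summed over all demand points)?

241

Open {W1, W2}; cheapest assignment that respects the capacities:
  W1 (cap 10, load 8): A, B — cost 2×5 + 6×6 = 46
  W2 (cap 9, load 9): C — cost 9×8 = 72
  Shipping 118, fixed 123 → total 241.
  Any other capacity-feasible assignment to {W1, W2} ships for at least 118.
Compare {W1, W3}: its best feasible assignment gives total 249.
Compare {W2, W3}: its best feasible assignment gives total 254.
Every other set of open sites that can feasibly serve all demand totals ≥ 249 even under its best assignment. Minimum: 241.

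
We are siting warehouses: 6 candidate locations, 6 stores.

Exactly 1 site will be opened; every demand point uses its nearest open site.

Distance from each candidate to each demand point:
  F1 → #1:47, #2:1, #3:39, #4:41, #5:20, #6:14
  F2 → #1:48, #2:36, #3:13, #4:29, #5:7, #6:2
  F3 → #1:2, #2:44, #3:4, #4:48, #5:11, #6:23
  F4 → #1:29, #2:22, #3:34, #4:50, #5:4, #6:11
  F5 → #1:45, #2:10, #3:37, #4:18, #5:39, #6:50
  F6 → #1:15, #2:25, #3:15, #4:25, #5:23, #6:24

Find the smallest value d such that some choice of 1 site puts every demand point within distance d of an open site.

Open {F6}.
  Farthest demand point is #2 at distance 25 (to F6); all others are ≤ 25.
With {F1} the worst case is 47.
With {F2} the worst case is 48.
No size-1 selection achieves below 25.

25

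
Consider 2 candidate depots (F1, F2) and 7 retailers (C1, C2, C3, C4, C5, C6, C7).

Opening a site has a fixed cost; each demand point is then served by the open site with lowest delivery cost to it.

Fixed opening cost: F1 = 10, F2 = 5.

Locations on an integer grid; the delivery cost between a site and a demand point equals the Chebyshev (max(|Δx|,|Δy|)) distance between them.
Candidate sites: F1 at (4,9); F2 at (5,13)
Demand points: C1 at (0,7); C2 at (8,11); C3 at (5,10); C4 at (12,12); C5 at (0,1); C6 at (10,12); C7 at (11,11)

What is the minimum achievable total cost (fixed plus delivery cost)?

47

Open {F2}: assign each demand point to its cheapest open site.
  C1→F2 6, C2→F2 3, C3→F2 3, C4→F2 7, C5→F2 12, C6→F2 5, C7→F2 6
  delivery cost 42, fixed 5 → total 47.
Compare {F1}: delivery cost 38 + fixed 10 = 48.
Compare {F1, F2}: delivery cost 34 + fixed 15 = 49.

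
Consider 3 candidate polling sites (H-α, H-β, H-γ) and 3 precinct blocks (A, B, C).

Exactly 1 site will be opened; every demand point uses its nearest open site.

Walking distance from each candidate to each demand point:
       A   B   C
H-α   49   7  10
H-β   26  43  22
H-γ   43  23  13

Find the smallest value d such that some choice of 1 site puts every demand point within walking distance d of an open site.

Open {H-β}.
  Farthest demand point is B at walking distance 43 (to H-β); all others are ≤ 43.
With {H-γ} the worst case is 43.
With {H-α} the worst case is 49.
No size-1 selection achieves below 43.

43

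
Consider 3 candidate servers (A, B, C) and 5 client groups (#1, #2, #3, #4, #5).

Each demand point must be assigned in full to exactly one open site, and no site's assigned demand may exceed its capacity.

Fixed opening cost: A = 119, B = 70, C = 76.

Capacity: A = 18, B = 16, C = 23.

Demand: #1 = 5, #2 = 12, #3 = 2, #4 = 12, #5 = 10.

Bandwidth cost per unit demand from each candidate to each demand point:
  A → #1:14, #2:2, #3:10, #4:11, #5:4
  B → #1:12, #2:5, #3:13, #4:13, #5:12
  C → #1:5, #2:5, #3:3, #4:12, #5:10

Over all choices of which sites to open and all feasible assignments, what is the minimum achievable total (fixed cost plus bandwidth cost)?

540

Open {A, B, C}; cheapest assignment that respects the capacities:
  A (cap 18, load 10): #5 — cost 10×4 = 40
  B (cap 16, load 12): #2 — cost 12×5 = 60
  C (cap 23, load 19): #1, #3, #4 — cost 5×5 + 2×3 + 12×12 = 175
  Shipping 275, fixed 265 → total 540.
  Any other capacity-feasible assignment to {A, B, C} ships for at least 275.
Total demand is 41; every other set of sites either has combined capacity below 41 or cannot fit the demands without splitting one across sites, so {A, B, C} is the only feasible choice of open sites. Minimum: 540.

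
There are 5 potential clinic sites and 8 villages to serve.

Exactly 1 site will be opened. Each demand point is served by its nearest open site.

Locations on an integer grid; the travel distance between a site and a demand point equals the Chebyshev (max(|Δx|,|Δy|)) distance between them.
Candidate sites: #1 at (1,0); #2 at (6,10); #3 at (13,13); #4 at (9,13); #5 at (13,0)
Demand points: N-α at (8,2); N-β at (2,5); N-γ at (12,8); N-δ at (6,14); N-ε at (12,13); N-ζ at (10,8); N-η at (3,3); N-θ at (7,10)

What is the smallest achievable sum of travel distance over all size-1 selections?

Open {#2}.
  N-α→#2 8, N-β→#2 5, N-γ→#2 6, N-δ→#2 4, N-ε→#2 6, N-ζ→#2 4, N-η→#2 7, N-θ→#2 1  ⇒ total 41.
Compare {#4}: total 48.
Compare {#3}: total 56.
No size-1 selection does better; minimum is 41.

41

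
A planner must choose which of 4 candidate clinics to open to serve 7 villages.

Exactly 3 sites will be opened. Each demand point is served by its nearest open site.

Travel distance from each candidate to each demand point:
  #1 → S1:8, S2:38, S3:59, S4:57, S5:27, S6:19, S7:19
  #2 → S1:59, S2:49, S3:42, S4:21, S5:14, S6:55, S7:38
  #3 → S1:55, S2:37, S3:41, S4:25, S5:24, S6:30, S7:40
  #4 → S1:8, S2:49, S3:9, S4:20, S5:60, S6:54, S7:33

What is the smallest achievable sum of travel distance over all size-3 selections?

Open {#1, #2, #4}.
  S1→#1 8, S2→#1 38, S3→#4 9, S4→#4 20, S5→#2 14, S6→#1 19, S7→#1 19  ⇒ total 127.
Compare {#1, #3, #4}: total 136.
Compare {#2, #3, #4}: total 151.
No size-3 selection does better; minimum is 127.

127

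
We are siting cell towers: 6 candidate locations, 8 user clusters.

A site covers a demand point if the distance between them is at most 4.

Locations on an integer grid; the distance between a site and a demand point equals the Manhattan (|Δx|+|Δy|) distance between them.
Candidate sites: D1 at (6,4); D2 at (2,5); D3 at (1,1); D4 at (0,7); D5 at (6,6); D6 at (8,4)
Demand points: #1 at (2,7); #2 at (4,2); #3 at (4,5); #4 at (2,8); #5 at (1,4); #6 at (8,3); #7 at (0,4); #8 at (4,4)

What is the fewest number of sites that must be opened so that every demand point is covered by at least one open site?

2

Coverage sets (demand points within 4 of each site):
  D1: {#2, #3, #6, #8}
  D2: {#1, #3, #4, #5, #7, #8}
  D3: {#2, #5, #7}
  D4: {#1, #4, #5, #7}
  D5: {#3, #8}
  D6: {#6, #8}
No single site covers all 8 demand points.
But {D1, D2} covers everything, so the minimum is 2.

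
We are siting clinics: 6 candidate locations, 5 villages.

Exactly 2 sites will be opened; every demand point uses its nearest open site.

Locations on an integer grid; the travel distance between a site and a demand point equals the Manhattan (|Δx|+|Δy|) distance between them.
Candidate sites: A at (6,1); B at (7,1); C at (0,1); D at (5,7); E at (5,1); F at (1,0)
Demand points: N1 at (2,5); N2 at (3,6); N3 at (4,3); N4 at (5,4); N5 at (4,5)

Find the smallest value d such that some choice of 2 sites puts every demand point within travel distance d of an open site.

Open {A, D}.
  Farthest demand point is N1 at travel distance 5 (to D); all others are ≤ 5.
With {B, D} the worst case is 5.
With {C, D} the worst case is 5.
No size-2 selection achieves below 5.

5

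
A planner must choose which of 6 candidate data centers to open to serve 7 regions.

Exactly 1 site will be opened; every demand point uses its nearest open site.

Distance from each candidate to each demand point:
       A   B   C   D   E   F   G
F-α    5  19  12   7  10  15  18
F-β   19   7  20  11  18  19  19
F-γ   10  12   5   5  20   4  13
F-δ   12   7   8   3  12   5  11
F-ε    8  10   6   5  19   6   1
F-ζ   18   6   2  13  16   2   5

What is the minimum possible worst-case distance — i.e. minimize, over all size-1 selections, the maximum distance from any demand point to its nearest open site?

Open {F-δ}.
  Farthest demand point is A at distance 12 (to F-δ); all others are ≤ 12.
With {F-ζ} the worst case is 18.
With {F-α} the worst case is 19.
No size-1 selection achieves below 12.

12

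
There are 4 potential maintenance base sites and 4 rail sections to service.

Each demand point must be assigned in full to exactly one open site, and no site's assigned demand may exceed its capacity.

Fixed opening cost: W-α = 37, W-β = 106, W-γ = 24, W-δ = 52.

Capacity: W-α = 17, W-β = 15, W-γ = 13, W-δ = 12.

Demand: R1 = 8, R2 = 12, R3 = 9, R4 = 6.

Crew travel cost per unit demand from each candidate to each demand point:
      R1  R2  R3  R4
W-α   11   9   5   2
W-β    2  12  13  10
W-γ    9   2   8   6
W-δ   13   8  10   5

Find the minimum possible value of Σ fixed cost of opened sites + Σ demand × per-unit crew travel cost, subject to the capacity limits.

Open {W-α, W-β, W-γ}; cheapest assignment that respects the capacities:
  W-α (cap 17, load 15): R3, R4 — cost 9×5 + 6×2 = 57
  W-β (cap 15, load 8): R1 — cost 8×2 = 16
  W-γ (cap 13, load 12): R2 — cost 12×2 = 24
  Shipping 97, fixed 167 → total 264.
  Any other capacity-feasible assignment to {W-α, W-β, W-γ} ships for at least 97.
Compare {W-α, W-γ, W-δ}: its best feasible assignment gives total 298.
Compare {W-α, W-β, W-γ, W-δ}: its best feasible assignment gives total 316.
Every other set of open sites that can feasibly serve all demand totals ≥ 298 even under its best assignment. Minimum: 264.

264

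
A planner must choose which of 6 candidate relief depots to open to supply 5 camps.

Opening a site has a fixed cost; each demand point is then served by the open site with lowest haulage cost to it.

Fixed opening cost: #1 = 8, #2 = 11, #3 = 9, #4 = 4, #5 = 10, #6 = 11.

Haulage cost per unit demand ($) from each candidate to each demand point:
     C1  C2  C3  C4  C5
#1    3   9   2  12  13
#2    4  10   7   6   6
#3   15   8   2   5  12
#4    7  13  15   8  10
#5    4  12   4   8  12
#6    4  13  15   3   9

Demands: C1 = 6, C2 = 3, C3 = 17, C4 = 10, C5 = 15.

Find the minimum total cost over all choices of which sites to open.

229

Open {#1, #2, #6}: assign each demand point to its cheapest open site.
  C1→#1 6×3=18, C2→#1 3×9=27, C3→#1 17×2=34, C4→#6 10×3=30, C5→#2 15×6=90
  haulage cost 199, fixed 30 → total 229.
Compare {#2, #3, #6}: haulage cost 202 + fixed 31 = 233.
Compare {#1, #2, #4, #6}: haulage cost 199 + fixed 34 = 233.
Compare {#1, #2, #3, #6}: haulage cost 196 + fixed 39 = 235.
All other subsets cost ≥ 233. Minimum total cost: 229.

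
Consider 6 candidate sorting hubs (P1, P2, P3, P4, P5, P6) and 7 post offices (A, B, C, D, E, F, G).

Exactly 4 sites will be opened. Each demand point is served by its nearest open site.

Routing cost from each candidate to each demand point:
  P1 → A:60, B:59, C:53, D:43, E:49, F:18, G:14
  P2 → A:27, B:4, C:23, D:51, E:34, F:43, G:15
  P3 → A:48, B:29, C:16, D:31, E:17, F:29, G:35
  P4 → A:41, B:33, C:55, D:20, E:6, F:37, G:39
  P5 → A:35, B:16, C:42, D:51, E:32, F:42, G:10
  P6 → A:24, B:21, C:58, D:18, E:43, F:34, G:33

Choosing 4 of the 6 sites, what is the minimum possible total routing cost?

105

Open {P1, P2, P3, P4}.
  A→P2 27, B→P2 4, C→P3 16, D→P4 20, E→P4 6, F→P1 18, G→P1 14  ⇒ total 105.
Compare {P1, P2, P4, P6}: total 107.
Compare {P1, P2, P4, P5}: total 108.
No size-4 selection does better; minimum is 105.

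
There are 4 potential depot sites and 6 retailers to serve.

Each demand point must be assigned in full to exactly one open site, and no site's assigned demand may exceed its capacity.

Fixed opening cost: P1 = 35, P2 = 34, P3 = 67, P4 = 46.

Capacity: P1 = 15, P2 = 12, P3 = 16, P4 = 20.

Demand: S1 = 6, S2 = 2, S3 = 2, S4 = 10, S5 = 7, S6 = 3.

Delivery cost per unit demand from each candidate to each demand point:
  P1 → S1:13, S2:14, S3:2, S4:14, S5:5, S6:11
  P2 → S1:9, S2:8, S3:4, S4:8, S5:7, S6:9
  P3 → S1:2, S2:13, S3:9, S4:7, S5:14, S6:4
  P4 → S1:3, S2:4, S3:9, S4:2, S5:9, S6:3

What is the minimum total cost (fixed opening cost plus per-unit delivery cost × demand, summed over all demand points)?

195

Open {P1, P4}; cheapest assignment that respects the capacities:
  P1 (cap 15, load 11): S2, S3, S5 — cost 2×14 + 2×2 + 7×5 = 67
  P4 (cap 20, load 19): S1, S4, S6 — cost 6×3 + 10×2 + 3×3 = 47
  Shipping 114, fixed 81 → total 195.
  Any other capacity-feasible assignment to {P1, P4} ships for at least 114.
Compare {P2, P4}: its best feasible assignment gives total 200.
Compare {P1, P2, P4}: its best feasible assignment gives total 217.
Every other set of open sites that can feasibly serve all demand totals ≥ 200 even under its best assignment. Minimum: 195.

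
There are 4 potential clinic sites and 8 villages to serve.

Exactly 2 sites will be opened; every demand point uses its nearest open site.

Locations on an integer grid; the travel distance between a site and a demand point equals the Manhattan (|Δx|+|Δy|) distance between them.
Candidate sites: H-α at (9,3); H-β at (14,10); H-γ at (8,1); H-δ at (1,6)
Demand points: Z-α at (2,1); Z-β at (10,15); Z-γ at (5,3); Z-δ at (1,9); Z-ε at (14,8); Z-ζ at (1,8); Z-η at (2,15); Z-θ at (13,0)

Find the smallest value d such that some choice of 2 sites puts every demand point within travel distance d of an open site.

Open {H-β, H-δ}.
  Farthest demand point is Z-θ at travel distance 11 (to H-β); all others are ≤ 11.
With {H-α, H-δ} the worst case is 13.
With {H-γ, H-δ} the worst case is 16.
No size-2 selection achieves below 11.

11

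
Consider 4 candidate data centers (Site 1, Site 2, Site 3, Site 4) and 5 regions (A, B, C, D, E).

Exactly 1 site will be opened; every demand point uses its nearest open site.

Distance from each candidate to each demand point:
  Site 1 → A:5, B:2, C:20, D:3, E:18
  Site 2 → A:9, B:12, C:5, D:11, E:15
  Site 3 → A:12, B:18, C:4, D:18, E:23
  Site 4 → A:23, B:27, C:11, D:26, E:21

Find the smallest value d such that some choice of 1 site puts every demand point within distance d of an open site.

15

Open {Site 2}.
  Farthest demand point is E at distance 15 (to Site 2); all others are ≤ 15.
With {Site 1} the worst case is 20.
With {Site 3} the worst case is 23.
No size-1 selection achieves below 15.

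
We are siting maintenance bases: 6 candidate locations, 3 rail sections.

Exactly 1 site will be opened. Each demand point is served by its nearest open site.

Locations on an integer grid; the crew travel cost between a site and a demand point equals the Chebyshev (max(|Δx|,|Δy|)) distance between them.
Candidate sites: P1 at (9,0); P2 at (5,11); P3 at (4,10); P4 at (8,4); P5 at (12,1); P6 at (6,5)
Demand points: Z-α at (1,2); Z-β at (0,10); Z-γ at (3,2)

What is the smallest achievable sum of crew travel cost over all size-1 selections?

14

Open {P6}.
  Z-α→P6 5, Z-β→P6 6, Z-γ→P6 3  ⇒ total 14.
Compare {P3}: total 20.
Compare {P4}: total 20.
No size-1 selection does better; minimum is 14.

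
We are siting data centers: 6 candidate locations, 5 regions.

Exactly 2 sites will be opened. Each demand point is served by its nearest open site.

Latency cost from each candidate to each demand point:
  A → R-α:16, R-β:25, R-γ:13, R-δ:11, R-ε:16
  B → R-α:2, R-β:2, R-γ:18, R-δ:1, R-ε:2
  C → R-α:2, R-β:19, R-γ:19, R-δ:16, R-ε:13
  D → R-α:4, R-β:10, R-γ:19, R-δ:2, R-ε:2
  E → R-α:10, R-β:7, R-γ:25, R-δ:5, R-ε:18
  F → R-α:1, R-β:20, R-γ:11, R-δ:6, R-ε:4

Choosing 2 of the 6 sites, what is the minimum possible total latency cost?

Open {B, F}.
  R-α→F 1, R-β→B 2, R-γ→F 11, R-δ→B 1, R-ε→B 2  ⇒ total 17.
Compare {A, B}: total 20.
Compare {B, C}: total 25.
No size-2 selection does better; minimum is 17.

17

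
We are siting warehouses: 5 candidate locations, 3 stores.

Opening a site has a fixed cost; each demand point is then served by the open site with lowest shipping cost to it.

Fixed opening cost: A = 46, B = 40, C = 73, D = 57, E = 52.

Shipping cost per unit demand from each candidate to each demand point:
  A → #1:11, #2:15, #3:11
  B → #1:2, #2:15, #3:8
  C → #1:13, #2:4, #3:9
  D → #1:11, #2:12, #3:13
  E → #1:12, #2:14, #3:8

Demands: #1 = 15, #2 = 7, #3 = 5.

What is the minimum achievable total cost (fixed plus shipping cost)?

Open {B, C}: assign each demand point to its cheapest open site.
  #1→B 15×2=30, #2→C 7×4=28, #3→B 5×8=40
  shipping cost 98, fixed 113 → total 211.
Compare {B}: shipping cost 175 + fixed 40 = 215.
Compare {B, D}: shipping cost 154 + fixed 97 = 251.
Compare {A, B, C}: shipping cost 98 + fixed 159 = 257.
All other subsets cost ≥ 215. Minimum total cost: 211.

211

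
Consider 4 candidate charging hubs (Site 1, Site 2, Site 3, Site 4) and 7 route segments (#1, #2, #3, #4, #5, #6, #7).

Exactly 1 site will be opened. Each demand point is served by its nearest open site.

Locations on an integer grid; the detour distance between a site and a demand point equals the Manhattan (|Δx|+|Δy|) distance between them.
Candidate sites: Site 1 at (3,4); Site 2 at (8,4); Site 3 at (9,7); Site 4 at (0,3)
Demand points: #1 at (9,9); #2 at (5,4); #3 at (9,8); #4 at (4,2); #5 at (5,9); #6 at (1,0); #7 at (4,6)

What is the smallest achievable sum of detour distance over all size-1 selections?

42

Open {Site 1}.
  #1→Site 1 11, #2→Site 1 2, #3→Site 1 10, #4→Site 1 3, #5→Site 1 7, #6→Site 1 6, #7→Site 1 3  ⇒ total 42.
Compare {Site 2}: total 45.
Compare {Site 3}: total 47.
No size-1 selection does better; minimum is 42.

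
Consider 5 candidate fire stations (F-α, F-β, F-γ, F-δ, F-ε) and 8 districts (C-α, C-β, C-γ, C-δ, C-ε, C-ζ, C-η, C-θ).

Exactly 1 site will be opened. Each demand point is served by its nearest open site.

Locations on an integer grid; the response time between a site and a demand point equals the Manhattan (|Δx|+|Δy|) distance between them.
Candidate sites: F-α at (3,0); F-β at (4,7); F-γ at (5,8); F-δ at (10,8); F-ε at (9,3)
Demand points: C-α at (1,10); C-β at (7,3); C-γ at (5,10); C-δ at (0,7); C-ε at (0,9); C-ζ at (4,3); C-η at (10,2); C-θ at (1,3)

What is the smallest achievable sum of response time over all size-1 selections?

Open {F-β}.
  C-α→F-β 6, C-β→F-β 7, C-γ→F-β 4, C-δ→F-β 4, C-ε→F-β 6, C-ζ→F-β 4, C-η→F-β 11, C-θ→F-β 7  ⇒ total 49.
Compare {F-γ}: total 53.
Compare {F-α}: total 71.
No size-1 selection does better; minimum is 49.

49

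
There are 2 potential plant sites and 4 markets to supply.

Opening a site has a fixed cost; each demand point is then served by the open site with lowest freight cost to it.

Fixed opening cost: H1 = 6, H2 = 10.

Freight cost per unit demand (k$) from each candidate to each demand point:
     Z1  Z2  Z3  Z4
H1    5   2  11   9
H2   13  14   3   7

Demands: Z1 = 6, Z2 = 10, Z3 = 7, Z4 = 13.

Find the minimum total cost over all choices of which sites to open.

178

Open {H1, H2}: assign each demand point to its cheapest open site.
  Z1→H1 6×5=30, Z2→H1 10×2=20, Z3→H2 7×3=21, Z4→H2 13×7=91
  freight cost 162, fixed 16 → total 178.
Compare {H1}: freight cost 244 + fixed 6 = 250.
Compare {H2}: freight cost 330 + fixed 10 = 340.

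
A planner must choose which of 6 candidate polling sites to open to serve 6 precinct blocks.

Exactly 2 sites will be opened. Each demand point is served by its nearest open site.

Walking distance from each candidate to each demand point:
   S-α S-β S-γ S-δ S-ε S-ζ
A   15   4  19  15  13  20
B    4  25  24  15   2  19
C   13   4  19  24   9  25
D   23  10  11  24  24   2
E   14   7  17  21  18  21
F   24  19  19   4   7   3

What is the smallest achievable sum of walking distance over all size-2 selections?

44

Open {B, D}.
  S-α→B 4, S-β→D 10, S-γ→D 11, S-δ→B 15, S-ε→B 2, S-ζ→D 2  ⇒ total 44.
Compare {C, F}: total 50.
Compare {B, F}: total 51.
No size-2 selection does better; minimum is 44.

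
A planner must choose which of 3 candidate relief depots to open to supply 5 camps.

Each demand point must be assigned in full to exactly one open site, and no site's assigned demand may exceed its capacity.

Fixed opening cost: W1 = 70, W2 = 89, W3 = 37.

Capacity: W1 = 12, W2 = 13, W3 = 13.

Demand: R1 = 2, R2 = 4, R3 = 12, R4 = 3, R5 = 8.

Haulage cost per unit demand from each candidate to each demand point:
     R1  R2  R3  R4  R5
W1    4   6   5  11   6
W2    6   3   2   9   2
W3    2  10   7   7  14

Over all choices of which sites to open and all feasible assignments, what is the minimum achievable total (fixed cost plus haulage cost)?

309

Open {W1, W2, W3}; cheapest assignment that respects the capacities:
  W1 (cap 12, load 12): R3 — cost 12×5 = 60
  W2 (cap 13, load 12): R2, R5 — cost 4×3 + 8×2 = 28
  W3 (cap 13, load 5): R1, R4 — cost 2×2 + 3×7 = 25
  Shipping 113, fixed 196 → total 309.
  Any other capacity-feasible assignment to {W1, W2, W3} ships for at least 113.
Total demand is 29 and no other set of sites has combined capacity ≥ 29, so {W1, W2, W3} is the only feasible choice of open sites. Minimum: 309.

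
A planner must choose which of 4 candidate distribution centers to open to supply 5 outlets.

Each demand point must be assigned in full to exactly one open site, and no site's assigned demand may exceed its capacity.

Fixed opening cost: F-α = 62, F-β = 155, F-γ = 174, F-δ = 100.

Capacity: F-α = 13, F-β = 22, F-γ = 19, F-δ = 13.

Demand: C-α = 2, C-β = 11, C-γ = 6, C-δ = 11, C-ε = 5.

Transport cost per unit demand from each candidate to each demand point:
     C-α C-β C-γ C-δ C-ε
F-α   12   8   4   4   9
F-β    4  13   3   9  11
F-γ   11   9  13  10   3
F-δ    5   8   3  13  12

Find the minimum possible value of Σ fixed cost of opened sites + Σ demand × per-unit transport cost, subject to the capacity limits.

Open {F-α, F-β}; cheapest assignment that respects the capacities:
  F-α (cap 13, load 13): C-α, C-β — cost 2×12 + 11×8 = 112
  F-β (cap 22, load 22): C-γ, C-δ, C-ε — cost 6×3 + 11×9 + 5×11 = 172
  Shipping 284, fixed 217 → total 501.
  Any other capacity-feasible assignment to {F-α, F-β} ships for at least 284.
Compare {F-α, F-γ, F-δ}: its best feasible assignment gives total 522.
Compare {F-β, F-δ}: its best feasible assignment gives total 525.
Every other set of open sites that can feasibly serve all demand totals ≥ 522 even under its best assignment. Minimum: 501.

501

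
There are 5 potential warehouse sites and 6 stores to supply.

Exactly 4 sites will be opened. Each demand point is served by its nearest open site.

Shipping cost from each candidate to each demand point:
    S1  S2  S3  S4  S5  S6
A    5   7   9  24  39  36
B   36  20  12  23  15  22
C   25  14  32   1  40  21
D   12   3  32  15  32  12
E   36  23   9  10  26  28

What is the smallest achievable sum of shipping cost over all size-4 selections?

Open {A, B, C, D}.
  S1→A 5, S2→D 3, S3→A 9, S4→C 1, S5→B 15, S6→D 12  ⇒ total 45.
Compare {B, C, D, E}: total 52.
Compare {A, B, D, E}: total 54.
No size-4 selection does better; minimum is 45.

45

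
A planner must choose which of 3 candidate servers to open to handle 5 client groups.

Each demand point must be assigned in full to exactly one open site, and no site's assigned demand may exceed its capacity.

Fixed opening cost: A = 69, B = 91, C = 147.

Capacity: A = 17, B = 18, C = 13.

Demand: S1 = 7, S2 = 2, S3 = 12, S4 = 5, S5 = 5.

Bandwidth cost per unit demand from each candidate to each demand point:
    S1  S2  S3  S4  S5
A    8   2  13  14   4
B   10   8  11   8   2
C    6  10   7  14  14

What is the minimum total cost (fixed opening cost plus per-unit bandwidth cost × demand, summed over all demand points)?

Open {A, B}; cheapest assignment that respects the capacities:
  A (cap 17, load 14): S1, S2, S5 — cost 7×8 + 2×2 + 5×4 = 80
  B (cap 18, load 17): S3, S4 — cost 12×11 + 5×8 = 172
  Shipping 252, fixed 160 → total 412.
  Any other capacity-feasible assignment to {A, B} ships for at least 252.
Compare {A, B, C}: its best feasible assignment gives total 501.
Every other set of open sites that can feasibly serve all demand totals ≥ 501 even under its best assignment. Minimum: 412.

412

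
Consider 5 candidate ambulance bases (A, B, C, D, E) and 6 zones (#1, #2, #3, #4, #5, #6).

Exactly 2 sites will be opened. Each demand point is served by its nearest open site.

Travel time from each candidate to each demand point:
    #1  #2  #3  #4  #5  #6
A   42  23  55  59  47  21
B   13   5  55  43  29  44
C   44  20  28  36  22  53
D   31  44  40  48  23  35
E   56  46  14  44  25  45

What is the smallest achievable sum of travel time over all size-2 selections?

Open {B, E}.
  #1→B 13, #2→B 5, #3→E 14, #4→B 43, #5→E 25, #6→B 44  ⇒ total 144.
Compare {B, C}: total 148.
Compare {B, D}: total 159.
No size-2 selection does better; minimum is 144.

144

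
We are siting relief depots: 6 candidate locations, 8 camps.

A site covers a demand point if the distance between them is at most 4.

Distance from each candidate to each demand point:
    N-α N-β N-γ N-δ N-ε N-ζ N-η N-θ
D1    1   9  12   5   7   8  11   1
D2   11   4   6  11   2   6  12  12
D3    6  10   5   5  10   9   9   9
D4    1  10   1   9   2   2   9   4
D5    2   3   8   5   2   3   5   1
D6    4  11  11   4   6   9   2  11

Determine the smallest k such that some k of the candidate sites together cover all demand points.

3

Coverage sets (demand points within 4 of each site):
  D1: {N-α, N-θ}
  D2: {N-β, N-ε}
  D3: {}
  D4: {N-α, N-γ, N-ε, N-ζ, N-θ}
  D5: {N-α, N-β, N-ε, N-ζ, N-θ}
  D6: {N-α, N-δ, N-η}
No 2 sites suffice: every size-2 union leaves at least one demand point uncovered.
But {D2, D4, D6} covers everything, so the minimum is 3.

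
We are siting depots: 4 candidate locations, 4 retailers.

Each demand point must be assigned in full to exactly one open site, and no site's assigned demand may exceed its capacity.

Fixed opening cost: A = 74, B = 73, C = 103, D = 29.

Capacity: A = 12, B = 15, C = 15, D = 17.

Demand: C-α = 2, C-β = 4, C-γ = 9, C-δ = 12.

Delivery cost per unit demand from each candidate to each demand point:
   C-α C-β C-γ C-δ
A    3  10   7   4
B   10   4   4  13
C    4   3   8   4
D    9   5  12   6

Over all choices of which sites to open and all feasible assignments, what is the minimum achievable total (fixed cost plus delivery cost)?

Open {B, D}; cheapest assignment that respects the capacities:
  B (cap 15, load 13): C-β, C-γ — cost 4×4 + 9×4 = 52
  D (cap 17, load 14): C-α, C-δ — cost 2×9 + 12×6 = 90
  Shipping 142, fixed 102 → total 244.
  Any other capacity-feasible assignment to {B, D} ships for at least 142.
Compare {A, D}: its best feasible assignment gives total 264.
Compare {A, B}: its best feasible assignment gives total 267.
Every other set of open sites that can feasibly serve all demand totals ≥ 264 even under its best assignment. Minimum: 244.

244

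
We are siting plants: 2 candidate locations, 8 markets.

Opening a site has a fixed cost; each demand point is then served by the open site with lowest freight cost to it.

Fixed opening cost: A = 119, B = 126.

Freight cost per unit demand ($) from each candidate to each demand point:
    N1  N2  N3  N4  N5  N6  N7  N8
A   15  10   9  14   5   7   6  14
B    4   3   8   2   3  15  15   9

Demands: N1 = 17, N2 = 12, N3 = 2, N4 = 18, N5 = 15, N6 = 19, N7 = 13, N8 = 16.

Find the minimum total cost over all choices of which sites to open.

801

Open {A, B}: assign each demand point to its cheapest open site.
  N1→B 17×4=68, N2→B 12×3=36, N3→B 2×8=16, N4→B 18×2=36, N5→B 15×3=45, N6→A 19×7=133, N7→A 13×6=78, N8→B 16×9=144
  freight cost 556, fixed 245 → total 801.
Compare {B}: freight cost 825 + fixed 126 = 951.
Compare {A}: freight cost 1155 + fixed 119 = 1274.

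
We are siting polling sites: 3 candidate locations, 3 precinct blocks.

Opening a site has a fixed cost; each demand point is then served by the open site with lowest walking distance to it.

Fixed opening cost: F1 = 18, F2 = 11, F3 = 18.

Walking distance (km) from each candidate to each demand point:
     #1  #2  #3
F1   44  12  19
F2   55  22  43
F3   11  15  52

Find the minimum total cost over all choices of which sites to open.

Open {F1, F3}: assign each demand point to its cheapest open site.
  #1→F3 11, #2→F1 12, #3→F1 19
  walking distance 42, fixed 36 → total 78.
Compare {F1, F2, F3}: walking distance 42 + fixed 47 = 89.
Compare {F1}: walking distance 75 + fixed 18 = 93.
Compare {F3}: walking distance 78 + fixed 18 = 96.
All other subsets cost ≥ 89. Minimum total cost: 78.

78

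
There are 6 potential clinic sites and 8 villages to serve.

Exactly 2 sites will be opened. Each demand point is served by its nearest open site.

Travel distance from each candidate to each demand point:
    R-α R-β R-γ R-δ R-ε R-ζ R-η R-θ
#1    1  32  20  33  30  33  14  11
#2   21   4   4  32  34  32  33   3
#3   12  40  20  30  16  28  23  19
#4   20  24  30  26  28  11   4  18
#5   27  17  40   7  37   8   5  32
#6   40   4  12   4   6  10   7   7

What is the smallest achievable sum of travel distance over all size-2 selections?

Open {#1, #6}.
  R-α→#1 1, R-β→#6 4, R-γ→#6 12, R-δ→#6 4, R-ε→#6 6, R-ζ→#6 10, R-η→#6 7, R-θ→#6 7  ⇒ total 51.
Compare {#2, #6}: total 59.
Compare {#3, #6}: total 62.
No size-2 selection does better; minimum is 51.

51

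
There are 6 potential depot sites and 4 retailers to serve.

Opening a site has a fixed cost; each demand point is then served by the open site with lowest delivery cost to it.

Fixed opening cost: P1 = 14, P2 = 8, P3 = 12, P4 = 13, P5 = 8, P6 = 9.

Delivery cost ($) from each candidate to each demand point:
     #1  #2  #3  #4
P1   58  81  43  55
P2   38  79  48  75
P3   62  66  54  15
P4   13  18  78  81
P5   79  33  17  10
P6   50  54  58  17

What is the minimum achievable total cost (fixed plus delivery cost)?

79

Open {P4, P5}: assign each demand point to its cheapest open site.
  #1→P4 13, #2→P4 18, #3→P5 17, #4→P5 10
  delivery cost 58, fixed 21 → total 79.
Compare {P2, P4, P5}: delivery cost 58 + fixed 29 = 87.
Compare {P4, P5, P6}: delivery cost 58 + fixed 30 = 88.
Compare {P3, P4, P5}: delivery cost 58 + fixed 33 = 91.
All other subsets cost ≥ 87. Minimum total cost: 79.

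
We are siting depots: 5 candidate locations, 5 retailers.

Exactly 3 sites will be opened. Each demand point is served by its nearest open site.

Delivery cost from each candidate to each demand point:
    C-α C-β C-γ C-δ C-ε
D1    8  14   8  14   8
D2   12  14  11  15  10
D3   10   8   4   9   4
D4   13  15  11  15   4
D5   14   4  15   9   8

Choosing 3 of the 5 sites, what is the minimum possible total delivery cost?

Open {D1, D3, D5}.
  C-α→D1 8, C-β→D5 4, C-γ→D3 4, C-δ→D3 9, C-ε→D3 4  ⇒ total 29.
Compare {D2, D3, D5}: total 31.
Compare {D3, D4, D5}: total 31.
No size-3 selection does better; minimum is 29.

29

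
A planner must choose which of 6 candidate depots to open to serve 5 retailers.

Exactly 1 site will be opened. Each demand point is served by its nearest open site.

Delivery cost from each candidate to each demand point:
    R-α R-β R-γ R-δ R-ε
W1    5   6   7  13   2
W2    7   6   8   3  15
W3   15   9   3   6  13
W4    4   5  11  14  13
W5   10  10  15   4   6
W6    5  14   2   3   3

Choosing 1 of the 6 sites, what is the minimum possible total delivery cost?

Open {W6}.
  R-α→W6 5, R-β→W6 14, R-γ→W6 2, R-δ→W6 3, R-ε→W6 3  ⇒ total 27.
Compare {W1}: total 33.
Compare {W2}: total 39.
No size-1 selection does better; minimum is 27.

27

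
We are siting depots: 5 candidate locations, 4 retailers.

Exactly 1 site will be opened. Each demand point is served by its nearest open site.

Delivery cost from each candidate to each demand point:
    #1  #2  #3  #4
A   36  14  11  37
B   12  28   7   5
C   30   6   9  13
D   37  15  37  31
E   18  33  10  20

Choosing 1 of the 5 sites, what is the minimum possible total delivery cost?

52

Open {B}.
  #1→B 12, #2→B 28, #3→B 7, #4→B 5  ⇒ total 52.
Compare {C}: total 58.
Compare {E}: total 81.
No size-1 selection does better; minimum is 52.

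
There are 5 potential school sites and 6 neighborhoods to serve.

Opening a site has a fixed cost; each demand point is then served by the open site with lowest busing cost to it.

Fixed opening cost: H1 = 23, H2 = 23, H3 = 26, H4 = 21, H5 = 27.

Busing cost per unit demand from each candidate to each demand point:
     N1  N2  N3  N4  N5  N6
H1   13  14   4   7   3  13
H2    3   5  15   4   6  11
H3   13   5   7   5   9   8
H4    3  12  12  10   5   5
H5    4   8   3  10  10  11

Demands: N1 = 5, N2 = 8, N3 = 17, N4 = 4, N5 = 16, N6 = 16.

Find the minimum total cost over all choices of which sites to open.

334

Open {H1, H2, H4}: assign each demand point to its cheapest open site.
  N1→H2 5×3=15, N2→H2 8×5=40, N3→H1 17×4=68, N4→H2 4×4=16, N5→H1 16×3=48, N6→H4 16×5=80
  busing cost 267, fixed 67 → total 334.
Compare {H1, H3, H4}: busing cost 271 + fixed 70 = 341.
Compare {H1, H2, H4, H5}: busing cost 250 + fixed 94 = 344.
Compare {H1, H3, H4, H5}: busing cost 254 + fixed 97 = 351.
All other subsets cost ≥ 341. Minimum total cost: 334.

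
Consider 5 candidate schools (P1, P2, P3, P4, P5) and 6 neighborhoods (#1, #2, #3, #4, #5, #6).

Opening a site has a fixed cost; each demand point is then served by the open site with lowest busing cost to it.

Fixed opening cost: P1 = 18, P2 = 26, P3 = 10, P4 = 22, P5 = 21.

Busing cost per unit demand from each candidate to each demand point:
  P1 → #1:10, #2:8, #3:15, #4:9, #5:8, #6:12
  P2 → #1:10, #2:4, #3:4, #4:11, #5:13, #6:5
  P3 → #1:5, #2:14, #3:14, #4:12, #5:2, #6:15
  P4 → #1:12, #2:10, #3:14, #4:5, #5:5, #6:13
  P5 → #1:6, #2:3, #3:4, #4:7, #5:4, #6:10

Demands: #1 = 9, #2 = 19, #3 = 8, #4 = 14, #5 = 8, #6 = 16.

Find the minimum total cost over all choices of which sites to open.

Open {P2, P3, P4}: assign each demand point to its cheapest open site.
  #1→P3 9×5=45, #2→P2 19×4=76, #3→P2 8×4=32, #4→P4 14×5=70, #5→P3 8×2=16, #6→P2 16×5=80
  busing cost 319, fixed 58 → total 377.
Compare {P2, P3, P4, P5}: busing cost 300 + fixed 79 = 379.
Compare {P2, P3, P5}: busing cost 328 + fixed 57 = 385.
Compare {P2, P4, P5}: busing cost 325 + fixed 69 = 394.
All other subsets cost ≥ 379. Minimum total cost: 377.

377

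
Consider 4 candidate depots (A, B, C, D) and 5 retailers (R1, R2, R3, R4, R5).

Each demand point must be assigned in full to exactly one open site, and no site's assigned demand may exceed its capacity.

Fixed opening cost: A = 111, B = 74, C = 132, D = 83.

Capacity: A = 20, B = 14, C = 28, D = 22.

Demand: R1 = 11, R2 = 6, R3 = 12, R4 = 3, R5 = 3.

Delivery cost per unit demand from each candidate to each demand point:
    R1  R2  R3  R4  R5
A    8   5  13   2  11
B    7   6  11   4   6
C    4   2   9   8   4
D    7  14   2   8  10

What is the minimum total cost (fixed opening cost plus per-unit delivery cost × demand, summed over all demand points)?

331

Open {C, D}; cheapest assignment that respects the capacities:
  C (cap 28, load 23): R1, R2, R4, R5 — cost 11×4 + 6×2 + 3×8 + 3×4 = 92
  D (cap 22, load 12): R3 — cost 12×2 = 24
  Shipping 116, fixed 215 → total 331.
  Any other capacity-feasible assignment to {C, D} ships for at least 116.
Compare {A, D}: its best feasible assignment gives total 372.
Compare {B, D}: its best feasible assignment gives total 384.
Every other set of open sites that can feasibly serve all demand totals ≥ 372 even under its best assignment. Minimum: 331.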